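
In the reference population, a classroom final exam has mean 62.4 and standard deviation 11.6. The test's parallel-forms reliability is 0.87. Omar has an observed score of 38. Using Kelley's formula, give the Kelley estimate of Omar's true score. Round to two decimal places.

41.17

Regress the observed score toward the mean by the unreliability: T̂ = 0.87·38 + 0.13·62.4 = 33.06 + 8.112 = 41.172.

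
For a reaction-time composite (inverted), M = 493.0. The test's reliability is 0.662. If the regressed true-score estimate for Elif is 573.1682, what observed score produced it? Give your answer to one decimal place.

614.1

T̂ = ρX + (1 − ρ)μ  ⇒  X = (T̂ − (1 − ρ)μ) / ρ
X = (573.1682 − 0.338 × 493.0) / 0.662 = (573.1682 − 166.6340) / 0.662 = 406.5342 / 0.662 = 614.100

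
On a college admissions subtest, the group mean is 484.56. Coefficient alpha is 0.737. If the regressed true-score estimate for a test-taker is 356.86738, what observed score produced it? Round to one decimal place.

311.3

T̂ = ρX + (1 − ρ)μ  ⇒  X = (T̂ − (1 − ρ)μ) / ρ
X = (356.86738 − 0.263 × 484.56) / 0.737 = (356.86738 − 127.43928) / 0.737 = 229.42810 / 0.737 = 311.300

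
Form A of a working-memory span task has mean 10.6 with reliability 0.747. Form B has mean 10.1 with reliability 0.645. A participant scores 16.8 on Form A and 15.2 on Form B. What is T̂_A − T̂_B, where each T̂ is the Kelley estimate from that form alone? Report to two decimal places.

1.84

T̂_A = 0.747(16.8) + 0.253(10.6) = 15.2314
T̂_B = 0.645(15.2) + 0.355(10.1) = 13.3895
T̂_A − T̂_B = 1.8419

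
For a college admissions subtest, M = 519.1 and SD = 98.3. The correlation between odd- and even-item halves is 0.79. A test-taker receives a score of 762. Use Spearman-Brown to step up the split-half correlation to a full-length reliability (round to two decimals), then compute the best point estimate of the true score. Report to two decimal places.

732.85

Spearman-Brown: ρ = 2r/(1 + r) = 2(0.79)/(1 + 0.79) = 1.580/1.79 = 0.8827 → 0.88
T̂ = ρX + (1 − ρ)μ
  = 0.88 × 762 + 0.12 × 519.1
  = 670.56 + 62.292
  = 732.852
  ≈ 732.85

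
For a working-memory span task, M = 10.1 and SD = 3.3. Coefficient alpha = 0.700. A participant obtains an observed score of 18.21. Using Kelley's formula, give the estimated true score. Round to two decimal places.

Regress the observed score toward the mean by the unreliability: T̂ = 0.700·18.21 + 0.300·10.1 = 12.74700 + 3.0300 = 15.777.

15.78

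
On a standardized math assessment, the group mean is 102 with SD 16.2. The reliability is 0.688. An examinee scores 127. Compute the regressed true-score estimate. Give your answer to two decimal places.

T̂ = 0.688(127) + 0.312(102) = 87.376 + 31.824 = 119.200 → 119.20

119.20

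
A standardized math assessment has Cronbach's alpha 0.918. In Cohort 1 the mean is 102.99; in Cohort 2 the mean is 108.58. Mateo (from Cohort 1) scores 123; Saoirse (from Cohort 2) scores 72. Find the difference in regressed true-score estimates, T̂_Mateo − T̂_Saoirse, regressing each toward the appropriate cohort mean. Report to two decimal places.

46.36

T̂_Mateo = 0.918(123) + 0.082(102.99) = 121.3592
T̂_Saoirse = 0.918(72) + 0.082(108.58) = 74.9996
Difference = 121.3592 − 74.9996 = 46.3596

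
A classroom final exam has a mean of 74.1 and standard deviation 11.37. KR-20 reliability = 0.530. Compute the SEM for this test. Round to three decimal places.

7.795

SEM = SD · √(1 − ρ) = 11.37 × √0.470 = 11.37 × 0.6856 = 7.7949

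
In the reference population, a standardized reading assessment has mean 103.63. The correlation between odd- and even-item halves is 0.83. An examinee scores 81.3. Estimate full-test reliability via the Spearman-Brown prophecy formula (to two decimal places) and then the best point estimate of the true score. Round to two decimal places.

Spearman-Brown: ρ = 2r/(1 + r) = 2(0.83)/(1 + 0.83) = 1.660/1.83 = 0.9071 → 0.91
T̂ = ρX + (1 − ρ)μ
  = 0.91 × 81.3 + 0.09 × 103.63
  = 73.983 + 9.3267
  = 83.310
  ≈ 83.31

83.31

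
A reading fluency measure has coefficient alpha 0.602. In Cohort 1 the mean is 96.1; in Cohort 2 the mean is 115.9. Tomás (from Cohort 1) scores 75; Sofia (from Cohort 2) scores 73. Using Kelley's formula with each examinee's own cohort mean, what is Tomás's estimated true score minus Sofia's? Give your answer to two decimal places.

-6.68

T̂_Tomás = 0.602(75) + 0.398(96.1) = 83.3978
T̂_Sofia = 0.602(73) + 0.398(115.9) = 90.0742
Difference = 83.3978 − 90.0742 = -6.6764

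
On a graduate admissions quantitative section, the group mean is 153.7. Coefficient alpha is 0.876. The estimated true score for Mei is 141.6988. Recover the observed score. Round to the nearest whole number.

140

T̂ = ρX + (1 − ρ)μ  ⇒  X = (T̂ − (1 − ρ)μ) / ρ
X = (141.6988 − 0.124 × 153.7) / 0.876 = (141.6988 − 19.0588) / 0.876 = 122.6400 / 0.876 = 140.00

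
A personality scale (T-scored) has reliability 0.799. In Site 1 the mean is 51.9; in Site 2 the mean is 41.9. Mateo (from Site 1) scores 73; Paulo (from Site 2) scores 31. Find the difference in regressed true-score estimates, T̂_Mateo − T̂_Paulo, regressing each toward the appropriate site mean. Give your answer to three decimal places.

35.568

T̂_Mateo = 0.799(73) + 0.201(51.9) = 68.75890
T̂_Paulo = 0.799(31) + 0.201(41.9) = 33.19090
Difference = 68.75890 − 33.19090 = 35.56800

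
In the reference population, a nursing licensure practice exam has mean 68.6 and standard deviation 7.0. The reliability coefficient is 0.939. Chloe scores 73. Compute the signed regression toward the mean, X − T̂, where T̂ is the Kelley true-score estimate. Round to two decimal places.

0.27

T̂ = ρX + (1 − ρ)μ
  = 0.939 × 73 + 0.061 × 68.6
  = 68.547 + 4.1846
  = 72.7316
  ≈ 72.732
X − T̂ = 73 − 72.732 = 0.268 → 0.27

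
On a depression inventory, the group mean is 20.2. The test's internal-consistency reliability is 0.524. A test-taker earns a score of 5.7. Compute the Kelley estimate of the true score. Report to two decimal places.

T̂ = 0.524(5.7) + 0.476(20.2) = 2.9868 + 9.6152 = 12.602 → 12.60

12.60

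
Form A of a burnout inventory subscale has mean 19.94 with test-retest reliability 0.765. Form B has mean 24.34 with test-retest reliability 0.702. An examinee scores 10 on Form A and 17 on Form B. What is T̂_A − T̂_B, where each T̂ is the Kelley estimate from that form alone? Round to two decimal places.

T̂_A = 0.765(10) + 0.235(19.94) = 12.3359
T̂_B = 0.702(17) + 0.298(24.34) = 19.1873
T̂_A − T̂_B = -6.8514

-6.85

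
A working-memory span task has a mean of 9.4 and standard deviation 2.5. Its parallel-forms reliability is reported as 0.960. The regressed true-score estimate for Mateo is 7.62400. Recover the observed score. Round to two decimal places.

T̂ = ρX + (1 − ρ)μ  ⇒  X = (T̂ − (1 − ρ)μ) / ρ
X = (7.62400 − 0.040 × 9.4) / 0.960 = (7.62400 − 0.3760) / 0.960 = 7.24800 / 0.960 = 7.5500

7.55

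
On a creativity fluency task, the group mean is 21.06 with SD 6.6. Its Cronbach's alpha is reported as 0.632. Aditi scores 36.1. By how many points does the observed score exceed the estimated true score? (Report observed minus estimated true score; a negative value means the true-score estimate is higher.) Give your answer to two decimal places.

5.53

T̂ = 0.632(36.1) + 0.368(21.06) = 22.8152 + 7.75008 = 30.5653 → 30.565
X − T̂ = 36.1 − 30.565 = 5.535 → 5.53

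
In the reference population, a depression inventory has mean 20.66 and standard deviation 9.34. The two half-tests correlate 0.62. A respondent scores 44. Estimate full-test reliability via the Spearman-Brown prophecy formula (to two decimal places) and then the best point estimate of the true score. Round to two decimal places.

38.63

Spearman-Brown: ρ = 2r/(1 + r) = 2(0.62)/(1 + 0.62) = 1.240/1.62 = 0.7654 → 0.77
T̂ = ρX + (1 − ρ)μ
  = 0.77 × 44 + 0.23 × 20.66
  = 33.88 + 4.7518
  = 38.632
  ≈ 38.63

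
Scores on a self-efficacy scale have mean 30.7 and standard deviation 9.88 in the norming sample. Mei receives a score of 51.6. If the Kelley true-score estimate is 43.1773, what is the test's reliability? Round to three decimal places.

T̂ = ρX + (1 − ρ)μ  ⇒  T̂ − μ = ρ(X − μ)
ρ = (T̂ − μ)/(X − μ) = (43.1773 − 30.7) / (51.6 − 30.7) = 12.4773 / 20.9 = 0.59700

0.597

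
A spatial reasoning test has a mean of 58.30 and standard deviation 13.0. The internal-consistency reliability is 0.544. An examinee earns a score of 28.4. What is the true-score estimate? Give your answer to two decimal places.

42.03

Kelley's formula gives T̂ = 0.544·28.4 + 0.456·58.30 = 15.4496 + 26.58480 = 42.034.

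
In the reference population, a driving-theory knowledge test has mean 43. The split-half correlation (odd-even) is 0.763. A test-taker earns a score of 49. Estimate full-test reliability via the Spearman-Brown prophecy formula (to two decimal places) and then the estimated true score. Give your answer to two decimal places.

Spearman-Brown: ρ = 2r/(1 + r) = 2(0.763)/(1 + 0.763) = 1.5260/1.763 = 0.8656 → 0.87
T̂ = 0.87(49) + 0.13(43) = 42.63 + 5.59 = 48.220 → 48.22

48.22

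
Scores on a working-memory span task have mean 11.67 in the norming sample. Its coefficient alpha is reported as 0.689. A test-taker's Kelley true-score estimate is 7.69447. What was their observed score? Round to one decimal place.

5.9

T̂ = ρX + (1 − ρ)μ  ⇒  X = (T̂ − (1 − ρ)μ) / ρ
X = (7.69447 − 0.311 × 11.67) / 0.689 = (7.69447 − 3.62937) / 0.689 = 4.06510 / 0.689 = 5.900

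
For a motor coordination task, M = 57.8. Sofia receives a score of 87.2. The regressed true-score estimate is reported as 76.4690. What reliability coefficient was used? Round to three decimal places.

T̂ = ρX + (1 − ρ)μ  ⇒  T̂ − μ = ρ(X − μ)
ρ = (T̂ − μ)/(X − μ) = (76.4690 − 57.8) / (87.2 − 57.8) = 18.6690 / 29.4 = 0.63500

0.635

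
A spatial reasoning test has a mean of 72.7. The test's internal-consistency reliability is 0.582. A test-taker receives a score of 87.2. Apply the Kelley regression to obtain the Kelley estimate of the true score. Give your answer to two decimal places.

Regress the observed score toward the mean by the unreliability: T̂ = 0.582·87.2 + 0.418·72.7 = 50.7504 + 30.3886 = 81.139.

81.14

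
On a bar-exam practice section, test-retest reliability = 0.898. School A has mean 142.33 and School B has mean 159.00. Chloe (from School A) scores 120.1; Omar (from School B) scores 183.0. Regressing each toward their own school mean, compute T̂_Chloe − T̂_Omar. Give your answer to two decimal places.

-58.18

T̂_Chloe = 0.898(120.1) + 0.102(142.33) = 122.3675
T̂_Omar = 0.898(183.0) + 0.102(159.00) = 180.5520
Difference = 122.3675 − 180.5520 = -58.1845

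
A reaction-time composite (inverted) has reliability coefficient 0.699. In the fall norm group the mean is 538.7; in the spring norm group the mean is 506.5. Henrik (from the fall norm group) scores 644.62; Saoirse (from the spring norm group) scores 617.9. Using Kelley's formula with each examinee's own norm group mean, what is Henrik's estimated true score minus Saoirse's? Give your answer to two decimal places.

28.37

T̂_Henrik = 0.699(644.62) + 0.301(538.7) = 612.7381
T̂_Saoirse = 0.699(617.9) + 0.301(506.5) = 584.3686
Difference = 612.7381 − 584.3686 = 28.3695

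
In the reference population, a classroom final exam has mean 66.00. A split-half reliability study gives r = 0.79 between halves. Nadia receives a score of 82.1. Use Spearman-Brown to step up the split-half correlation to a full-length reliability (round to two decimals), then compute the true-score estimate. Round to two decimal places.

Spearman-Brown: ρ = 2r/(1 + r) = 2(0.79)/(1 + 0.79) = 1.580/1.79 = 0.8827 → 0.88
T̂ = 0.88(82.1) + 0.12(66.00) = 72.248 + 7.9200 = 80.168 → 80.17

80.17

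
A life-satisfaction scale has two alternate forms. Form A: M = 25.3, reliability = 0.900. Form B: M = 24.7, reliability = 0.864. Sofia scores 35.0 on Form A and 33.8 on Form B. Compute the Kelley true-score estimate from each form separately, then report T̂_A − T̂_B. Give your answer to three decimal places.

1.468

T̂_A = 0.900(35.0) + 0.100(25.3) = 34.03000
T̂_B = 0.864(33.8) + 0.136(24.7) = 32.56240
T̂_A − T̂_B = 1.46760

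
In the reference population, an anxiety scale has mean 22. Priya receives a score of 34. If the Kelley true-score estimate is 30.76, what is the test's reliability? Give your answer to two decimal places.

0.73

T̂ = ρX + (1 − ρ)μ  ⇒  T̂ − μ = ρ(X − μ)
ρ = (T̂ − μ)/(X − μ) = (30.76 − 22) / (34 − 22) = 8.76 / 12.0 = 0.7300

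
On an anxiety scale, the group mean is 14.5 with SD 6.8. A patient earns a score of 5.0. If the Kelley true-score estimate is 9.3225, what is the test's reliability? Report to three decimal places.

0.545

T̂ = ρX + (1 − ρ)μ  ⇒  T̂ − μ = ρ(X − μ)
ρ = (T̂ − μ)/(X − μ) = (9.3225 − 14.5) / (5.0 − 14.5) = -5.1775 / -9.5 = 0.54500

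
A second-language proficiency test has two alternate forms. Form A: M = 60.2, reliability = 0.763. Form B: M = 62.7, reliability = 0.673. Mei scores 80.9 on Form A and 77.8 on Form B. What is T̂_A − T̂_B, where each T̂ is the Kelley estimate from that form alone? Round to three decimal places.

T̂_A = 0.763(80.9) + 0.237(60.2) = 75.99410
T̂_B = 0.673(77.8) + 0.327(62.7) = 72.86230
T̂_A − T̂_B = 3.13180

3.132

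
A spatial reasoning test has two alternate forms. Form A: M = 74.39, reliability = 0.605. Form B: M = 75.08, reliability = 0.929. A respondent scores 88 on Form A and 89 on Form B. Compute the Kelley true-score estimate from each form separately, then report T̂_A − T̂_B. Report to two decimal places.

-5.39

T̂_A = 0.605(88) + 0.395(74.39) = 82.6240
T̂_B = 0.929(89) + 0.071(75.08) = 88.0117
T̂_A − T̂_B = -5.3876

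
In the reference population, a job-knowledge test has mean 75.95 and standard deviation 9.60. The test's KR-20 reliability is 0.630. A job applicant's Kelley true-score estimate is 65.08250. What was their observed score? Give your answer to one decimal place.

T̂ = ρX + (1 − ρ)μ  ⇒  X = (T̂ − (1 − ρ)μ) / ρ
X = (65.08250 − 0.370 × 75.95) / 0.630 = (65.08250 − 28.10150) / 0.630 = 36.98100 / 0.630 = 58.700

58.7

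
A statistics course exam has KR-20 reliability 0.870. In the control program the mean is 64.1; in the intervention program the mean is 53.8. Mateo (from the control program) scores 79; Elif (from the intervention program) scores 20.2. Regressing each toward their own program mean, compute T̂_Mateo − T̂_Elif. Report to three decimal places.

52.495

T̂_Mateo = 0.870(79) + 0.130(64.1) = 77.06300
T̂_Elif = 0.870(20.2) + 0.130(53.8) = 24.56800
Difference = 77.06300 − 24.56800 = 52.49500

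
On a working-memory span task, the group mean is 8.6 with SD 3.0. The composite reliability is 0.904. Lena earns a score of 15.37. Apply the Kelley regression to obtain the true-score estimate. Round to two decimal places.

T̂ = ρX + (1 − ρ)μ
  = 0.904 × 15.37 + 0.096 × 8.6
  = 13.89448 + 0.8256
  = 14.720
  ≈ 14.72

14.72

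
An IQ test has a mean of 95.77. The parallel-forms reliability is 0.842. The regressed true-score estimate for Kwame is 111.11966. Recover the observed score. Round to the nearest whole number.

T̂ = ρX + (1 − ρ)μ  ⇒  X = (T̂ − (1 − ρ)μ) / ρ
X = (111.11966 − 0.158 × 95.77) / 0.842 = (111.11966 − 15.13166) / 0.842 = 95.98800 / 0.842 = 114.00

114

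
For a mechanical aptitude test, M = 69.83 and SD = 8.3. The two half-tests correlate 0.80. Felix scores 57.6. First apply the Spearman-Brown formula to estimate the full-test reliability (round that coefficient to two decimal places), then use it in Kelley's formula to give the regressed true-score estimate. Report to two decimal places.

58.95

Spearman-Brown: ρ = 2r/(1 + r) = 2(0.80)/(1 + 0.80) = 1.600/1.80 = 0.8889 → 0.89
T̂ = ρX + (1 − ρ)μ
  = 0.89 × 57.6 + 0.11 × 69.83
  = 51.264 + 7.6813
  = 58.945
  ≈ 58.95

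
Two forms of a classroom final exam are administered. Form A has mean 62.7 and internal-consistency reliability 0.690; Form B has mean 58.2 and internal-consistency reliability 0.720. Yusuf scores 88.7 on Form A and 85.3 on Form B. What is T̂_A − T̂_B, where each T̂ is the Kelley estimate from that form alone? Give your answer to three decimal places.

T̂_A = 0.690(88.7) + 0.310(62.7) = 80.64000
T̂_B = 0.720(85.3) + 0.280(58.2) = 77.71200
T̂_A − T̂_B = 2.92800

2.928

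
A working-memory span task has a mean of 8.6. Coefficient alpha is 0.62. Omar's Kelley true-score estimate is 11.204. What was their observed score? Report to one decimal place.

12.8

T̂ = ρX + (1 − ρ)μ  ⇒  X = (T̂ − (1 − ρ)μ) / ρ
X = (11.204 − 0.38 × 8.6) / 0.62 = (11.204 − 3.268) / 0.62 = 7.936 / 0.62 = 12.800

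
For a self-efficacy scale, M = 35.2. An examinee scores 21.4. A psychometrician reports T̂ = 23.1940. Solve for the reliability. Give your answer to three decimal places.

T̂ = ρX + (1 − ρ)μ  ⇒  T̂ − μ = ρ(X − μ)
ρ = (T̂ − μ)/(X − μ) = (23.1940 − 35.2) / (21.4 − 35.2) = -12.0060 / -13.8 = 0.87000

0.870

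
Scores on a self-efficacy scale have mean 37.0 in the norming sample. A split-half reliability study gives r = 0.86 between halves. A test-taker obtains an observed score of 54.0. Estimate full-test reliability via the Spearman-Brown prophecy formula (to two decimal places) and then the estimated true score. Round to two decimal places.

52.64

Spearman-Brown: ρ = 2r/(1 + r) = 2(0.86)/(1 + 0.86) = 1.720/1.86 = 0.9247 → 0.92
Weight the observed score by reliability and the mean by (1 − reliability): T̂ = 0.92·54.0 + 0.08·37.0 = 49.680 + 2.960 = 52.640.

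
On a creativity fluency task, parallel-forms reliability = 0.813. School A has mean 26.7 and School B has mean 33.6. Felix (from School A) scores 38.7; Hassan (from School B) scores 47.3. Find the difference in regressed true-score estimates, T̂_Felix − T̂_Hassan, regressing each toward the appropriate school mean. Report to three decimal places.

-8.282

T̂_Felix = 0.813(38.7) + 0.187(26.7) = 36.45600
T̂_Hassan = 0.813(47.3) + 0.187(33.6) = 44.73810
Difference = 36.45600 − 44.73810 = -8.28210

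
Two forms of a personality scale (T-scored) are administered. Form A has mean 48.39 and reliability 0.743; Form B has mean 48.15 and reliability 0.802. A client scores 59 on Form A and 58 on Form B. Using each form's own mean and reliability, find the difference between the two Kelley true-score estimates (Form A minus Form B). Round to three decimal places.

0.224

T̂_A = 0.743(59) + 0.257(48.39) = 56.27323
T̂_B = 0.802(58) + 0.198(48.15) = 56.04970
T̂_A − T̂_B = 0.22353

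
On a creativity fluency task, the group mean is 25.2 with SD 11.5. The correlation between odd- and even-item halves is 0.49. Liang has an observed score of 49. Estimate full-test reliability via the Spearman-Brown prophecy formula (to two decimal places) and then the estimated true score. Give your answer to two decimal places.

Spearman-Brown: ρ = 2r/(1 + r) = 2(0.49)/(1 + 0.49) = 0.980/1.49 = 0.6577 → 0.66
T̂ = ρX + (1 − ρ)μ
  = 0.66 × 49 + 0.34 × 25.2
  = 32.34 + 8.568
  = 40.908
  ≈ 40.91

40.91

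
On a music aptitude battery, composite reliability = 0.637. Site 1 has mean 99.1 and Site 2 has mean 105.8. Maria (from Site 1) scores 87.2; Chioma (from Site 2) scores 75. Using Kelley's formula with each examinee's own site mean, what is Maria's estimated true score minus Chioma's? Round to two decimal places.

5.34

T̂_Maria = 0.637(87.2) + 0.363(99.1) = 91.5197
T̂_Chioma = 0.637(75) + 0.363(105.8) = 86.1804
Difference = 91.5197 − 86.1804 = 5.3393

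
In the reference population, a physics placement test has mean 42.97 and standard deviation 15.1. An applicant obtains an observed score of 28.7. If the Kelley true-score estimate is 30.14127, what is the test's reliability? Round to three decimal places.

0.899

T̂ = ρX + (1 − ρ)μ  ⇒  T̂ − μ = ρ(X − μ)
ρ = (T̂ − μ)/(X − μ) = (30.14127 − 42.97) / (28.7 − 42.97) = -12.82873 / -14.27 = 0.89900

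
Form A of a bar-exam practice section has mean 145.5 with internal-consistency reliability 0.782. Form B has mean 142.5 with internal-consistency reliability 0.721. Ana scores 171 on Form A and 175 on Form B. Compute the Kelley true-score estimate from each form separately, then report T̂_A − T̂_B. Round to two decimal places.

T̂_A = 0.782(171) + 0.218(145.5) = 165.4410
T̂_B = 0.721(175) + 0.279(142.5) = 165.9325
T̂_A − T̂_B = -0.4915

-0.49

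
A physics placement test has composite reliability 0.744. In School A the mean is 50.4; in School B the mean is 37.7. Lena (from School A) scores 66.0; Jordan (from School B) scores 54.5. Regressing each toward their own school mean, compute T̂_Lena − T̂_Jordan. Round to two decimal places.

11.81

T̂_Lena = 0.744(66.0) + 0.256(50.4) = 62.0064
T̂_Jordan = 0.744(54.5) + 0.256(37.7) = 50.1992
Difference = 62.0064 − 50.1992 = 11.8072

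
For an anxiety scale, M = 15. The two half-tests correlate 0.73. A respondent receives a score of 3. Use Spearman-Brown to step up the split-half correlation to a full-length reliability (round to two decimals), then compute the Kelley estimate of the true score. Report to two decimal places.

Spearman-Brown: ρ = 2r/(1 + r) = 2(0.73)/(1 + 0.73) = 1.460/1.73 = 0.8439 → 0.84
T̂ = 0.84(3) + 0.16(15) = 2.52 + 2.40 = 4.920 → 4.92

4.92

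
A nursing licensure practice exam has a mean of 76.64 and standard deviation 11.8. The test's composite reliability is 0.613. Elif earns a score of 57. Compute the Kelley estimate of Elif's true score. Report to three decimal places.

T̂ = ρX + (1 − ρ)μ
  = 0.613 × 57 + 0.387 × 76.64
  = 34.941 + 29.65968
  = 64.6007
  ≈ 64.601

64.601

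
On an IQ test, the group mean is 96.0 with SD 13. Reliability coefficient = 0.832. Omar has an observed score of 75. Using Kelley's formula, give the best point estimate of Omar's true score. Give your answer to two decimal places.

78.53

Kelley's formula gives T̂ = 0.832·75 + 0.168·96.0 = 62.400 + 16.1280 = 78.528.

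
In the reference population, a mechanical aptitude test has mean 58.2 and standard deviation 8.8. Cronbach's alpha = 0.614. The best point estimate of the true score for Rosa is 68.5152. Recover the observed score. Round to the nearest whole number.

75

T̂ = ρX + (1 − ρ)μ  ⇒  X = (T̂ − (1 − ρ)μ) / ρ
X = (68.5152 − 0.386 × 58.2) / 0.614 = (68.5152 − 22.4652) / 0.614 = 46.0500 / 0.614 = 75.00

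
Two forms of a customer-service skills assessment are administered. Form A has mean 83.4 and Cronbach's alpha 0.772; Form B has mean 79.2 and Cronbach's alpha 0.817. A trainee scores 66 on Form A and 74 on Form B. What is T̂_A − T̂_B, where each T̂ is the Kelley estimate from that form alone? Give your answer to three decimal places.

T̂_A = 0.772(66) + 0.228(83.4) = 69.96720
T̂_B = 0.817(74) + 0.183(79.2) = 74.95160
T̂_A − T̂_B = -4.98440

-4.984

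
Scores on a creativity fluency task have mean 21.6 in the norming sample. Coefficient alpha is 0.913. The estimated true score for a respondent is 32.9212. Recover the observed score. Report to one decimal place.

34.0

T̂ = ρX + (1 − ρ)μ  ⇒  X = (T̂ − (1 − ρ)μ) / ρ
X = (32.9212 − 0.087 × 21.6) / 0.913 = (32.9212 − 1.8792) / 0.913 = 31.0420 / 0.913 = 34.000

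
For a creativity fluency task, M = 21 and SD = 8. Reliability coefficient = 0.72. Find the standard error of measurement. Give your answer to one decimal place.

4.2

SEM = SD · √(1 − ρ) = 8 × √0.28 = 8 × 0.5292 = 4.233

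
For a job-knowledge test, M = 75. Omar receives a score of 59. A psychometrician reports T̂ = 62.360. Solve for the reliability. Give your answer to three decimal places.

0.790

T̂ = ρX + (1 − ρ)μ  ⇒  T̂ − μ = ρ(X − μ)
ρ = (T̂ − μ)/(X − μ) = (62.360 − 75) / (59 − 75) = -12.640 / -16.0 = 0.79000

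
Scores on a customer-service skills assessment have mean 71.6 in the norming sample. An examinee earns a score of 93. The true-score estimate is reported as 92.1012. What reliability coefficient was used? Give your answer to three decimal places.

0.958

T̂ = ρX + (1 − ρ)μ  ⇒  T̂ − μ = ρ(X − μ)
ρ = (T̂ − μ)/(X − μ) = (92.1012 − 71.6) / (93 − 71.6) = 20.5012 / 21.4 = 0.95800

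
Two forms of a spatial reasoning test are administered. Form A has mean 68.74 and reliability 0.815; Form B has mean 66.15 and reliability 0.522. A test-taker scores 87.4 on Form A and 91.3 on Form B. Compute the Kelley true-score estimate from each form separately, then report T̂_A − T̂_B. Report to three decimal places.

4.670

T̂_A = 0.815(87.4) + 0.185(68.74) = 83.94790
T̂_B = 0.522(91.3) + 0.478(66.15) = 79.27830
T̂_A − T̂_B = 4.66960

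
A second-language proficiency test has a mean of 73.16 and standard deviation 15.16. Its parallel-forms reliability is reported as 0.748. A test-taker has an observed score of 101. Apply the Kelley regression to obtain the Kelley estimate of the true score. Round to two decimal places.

T̂ = 0.748(101) + 0.252(73.16) = 75.548 + 18.43632 = 93.984 → 93.98

93.98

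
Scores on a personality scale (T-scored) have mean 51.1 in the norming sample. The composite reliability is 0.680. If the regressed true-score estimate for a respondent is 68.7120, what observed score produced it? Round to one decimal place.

T̂ = ρX + (1 − ρ)μ  ⇒  X = (T̂ − (1 − ρ)μ) / ρ
X = (68.7120 − 0.320 × 51.1) / 0.680 = (68.7120 − 16.3520) / 0.680 = 52.3600 / 0.680 = 77.000

77.0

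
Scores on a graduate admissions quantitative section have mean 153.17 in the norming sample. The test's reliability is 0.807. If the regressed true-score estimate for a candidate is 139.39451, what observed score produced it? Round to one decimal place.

T̂ = ρX + (1 − ρ)μ  ⇒  X = (T̂ − (1 − ρ)μ) / ρ
X = (139.39451 − 0.193 × 153.17) / 0.807 = (139.39451 − 29.56181) / 0.807 = 109.83270 / 0.807 = 136.100

136.1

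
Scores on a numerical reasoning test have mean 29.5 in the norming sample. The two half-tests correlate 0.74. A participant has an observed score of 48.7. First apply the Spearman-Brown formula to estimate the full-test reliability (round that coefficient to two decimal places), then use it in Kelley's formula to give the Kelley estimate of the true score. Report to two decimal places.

45.82

Spearman-Brown: ρ = 2r/(1 + r) = 2(0.74)/(1 + 0.74) = 1.480/1.74 = 0.8506 → 0.85
Weight the observed score by reliability and the mean by (1 − reliability): T̂ = 0.85·48.7 + 0.15·29.5 = 41.395 + 4.425 = 45.820.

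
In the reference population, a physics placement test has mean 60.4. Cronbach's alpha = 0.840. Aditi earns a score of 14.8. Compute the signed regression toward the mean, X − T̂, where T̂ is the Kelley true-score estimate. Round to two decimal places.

T̂ = ρX + (1 − ρ)μ
  = 0.840 × 14.8 + 0.160 × 60.4
  = 12.4320 + 9.6640
  = 22.0960
  ≈ 22.096
X − T̂ = 14.8 − 22.096 = -7.296 → -7.30

-7.30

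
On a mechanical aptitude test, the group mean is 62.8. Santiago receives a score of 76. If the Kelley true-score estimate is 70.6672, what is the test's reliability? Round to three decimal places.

0.596

T̂ = ρX + (1 − ρ)μ  ⇒  T̂ − μ = ρ(X − μ)
ρ = (T̂ − μ)/(X − μ) = (70.6672 − 62.8) / (76 − 62.8) = 7.8672 / 13.2 = 0.59600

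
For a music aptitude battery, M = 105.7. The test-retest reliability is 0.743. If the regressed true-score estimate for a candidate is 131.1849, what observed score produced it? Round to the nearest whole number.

140

T̂ = ρX + (1 − ρ)μ  ⇒  X = (T̂ − (1 − ρ)μ) / ρ
X = (131.1849 − 0.257 × 105.7) / 0.743 = (131.1849 − 27.1649) / 0.743 = 104.0200 / 0.743 = 140.00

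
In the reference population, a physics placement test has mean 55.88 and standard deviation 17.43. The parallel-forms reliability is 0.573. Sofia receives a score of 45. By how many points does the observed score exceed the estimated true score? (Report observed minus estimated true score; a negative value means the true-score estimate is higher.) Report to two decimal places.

-4.65

T̂ = ρX + (1 − ρ)μ
  = 0.573 × 45 + 0.427 × 55.88
  = 25.785 + 23.86076
  = 49.6458
  ≈ 49.646
X − T̂ = 45 − 49.646 = -4.646 → -4.65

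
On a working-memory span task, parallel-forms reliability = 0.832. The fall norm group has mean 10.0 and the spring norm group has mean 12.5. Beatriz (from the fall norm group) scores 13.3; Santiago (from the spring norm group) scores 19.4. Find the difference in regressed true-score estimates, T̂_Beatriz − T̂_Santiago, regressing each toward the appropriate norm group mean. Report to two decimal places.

-5.50

T̂_Beatriz = 0.832(13.3) + 0.168(10.0) = 12.7456
T̂_Santiago = 0.832(19.4) + 0.168(12.5) = 18.2408
Difference = 12.7456 − 18.2408 = -5.4952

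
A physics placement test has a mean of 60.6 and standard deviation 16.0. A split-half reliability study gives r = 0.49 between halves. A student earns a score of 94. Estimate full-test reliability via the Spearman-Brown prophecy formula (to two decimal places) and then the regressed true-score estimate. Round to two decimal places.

Spearman-Brown: ρ = 2r/(1 + r) = 2(0.49)/(1 + 0.49) = 0.980/1.49 = 0.6577 → 0.66
T̂ = 0.66(94) + 0.34(60.6) = 62.04 + 20.604 = 82.644 → 82.64

82.64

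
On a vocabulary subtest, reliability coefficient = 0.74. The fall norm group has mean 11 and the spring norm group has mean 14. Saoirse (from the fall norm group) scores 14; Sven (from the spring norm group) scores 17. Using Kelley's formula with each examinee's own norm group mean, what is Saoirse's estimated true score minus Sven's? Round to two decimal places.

T̂_Saoirse = 0.74(14) + 0.26(11) = 13.2200
T̂_Sven = 0.74(17) + 0.26(14) = 16.2200
Difference = 13.2200 − 16.2200 = -3.0000

-3.00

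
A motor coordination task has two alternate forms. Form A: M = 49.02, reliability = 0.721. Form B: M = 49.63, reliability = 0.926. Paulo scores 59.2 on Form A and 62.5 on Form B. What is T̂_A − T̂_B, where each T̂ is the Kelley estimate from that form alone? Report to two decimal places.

T̂_A = 0.721(59.2) + 0.279(49.02) = 56.3598
T̂_B = 0.926(62.5) + 0.074(49.63) = 61.5476
T̂_A − T̂_B = -5.1878

-5.19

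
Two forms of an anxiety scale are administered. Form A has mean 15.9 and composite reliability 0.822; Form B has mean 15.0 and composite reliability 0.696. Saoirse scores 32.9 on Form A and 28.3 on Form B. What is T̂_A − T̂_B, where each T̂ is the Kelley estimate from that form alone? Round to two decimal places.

T̂_A = 0.822(32.9) + 0.178(15.9) = 29.8740
T̂_B = 0.696(28.3) + 0.304(15.0) = 24.2568
T̂_A − T̂_B = 5.6172

5.62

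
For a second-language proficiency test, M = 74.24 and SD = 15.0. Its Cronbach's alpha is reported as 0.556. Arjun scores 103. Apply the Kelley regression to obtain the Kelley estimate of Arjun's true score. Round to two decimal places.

90.23

T̂ = 0.556(103) + 0.444(74.24) = 57.268 + 32.96256 = 90.231 → 90.23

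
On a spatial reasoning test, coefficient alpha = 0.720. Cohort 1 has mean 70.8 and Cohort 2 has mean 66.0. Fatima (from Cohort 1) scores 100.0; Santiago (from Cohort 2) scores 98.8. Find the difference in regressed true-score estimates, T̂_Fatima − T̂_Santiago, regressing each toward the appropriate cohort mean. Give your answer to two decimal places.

2.21

T̂_Fatima = 0.720(100.0) + 0.280(70.8) = 91.8240
T̂_Santiago = 0.720(98.8) + 0.280(66.0) = 89.6160
Difference = 91.8240 − 89.6160 = 2.2080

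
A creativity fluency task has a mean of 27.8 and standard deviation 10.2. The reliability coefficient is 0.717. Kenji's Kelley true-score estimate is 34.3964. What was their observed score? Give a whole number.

37

T̂ = ρX + (1 − ρ)μ  ⇒  X = (T̂ − (1 − ρ)μ) / ρ
X = (34.3964 − 0.283 × 27.8) / 0.717 = (34.3964 − 7.8674) / 0.717 = 26.5290 / 0.717 = 37.00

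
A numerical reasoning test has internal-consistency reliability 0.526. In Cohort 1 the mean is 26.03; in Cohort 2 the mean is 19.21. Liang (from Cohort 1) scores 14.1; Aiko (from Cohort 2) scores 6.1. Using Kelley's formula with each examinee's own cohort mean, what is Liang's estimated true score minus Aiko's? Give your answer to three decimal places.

T̂_Liang = 0.526(14.1) + 0.474(26.03) = 19.75482
T̂_Aiko = 0.526(6.1) + 0.474(19.21) = 12.31414
Difference = 19.75482 − 12.31414 = 7.44068

7.441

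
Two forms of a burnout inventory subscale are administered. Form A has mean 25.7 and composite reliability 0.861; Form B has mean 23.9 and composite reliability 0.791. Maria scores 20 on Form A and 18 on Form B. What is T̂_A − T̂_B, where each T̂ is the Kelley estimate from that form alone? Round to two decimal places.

1.56

T̂_A = 0.861(20) + 0.139(25.7) = 20.7923
T̂_B = 0.791(18) + 0.209(23.9) = 19.2331
T̂_A − T̂_B = 1.5592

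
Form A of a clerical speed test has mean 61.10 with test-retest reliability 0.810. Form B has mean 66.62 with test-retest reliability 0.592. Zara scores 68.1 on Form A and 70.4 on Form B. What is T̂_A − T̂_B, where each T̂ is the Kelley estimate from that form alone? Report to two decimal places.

-2.09

T̂_A = 0.810(68.1) + 0.190(61.10) = 66.7700
T̂_B = 0.592(70.4) + 0.408(66.62) = 68.8578
T̂_A − T̂_B = -2.0878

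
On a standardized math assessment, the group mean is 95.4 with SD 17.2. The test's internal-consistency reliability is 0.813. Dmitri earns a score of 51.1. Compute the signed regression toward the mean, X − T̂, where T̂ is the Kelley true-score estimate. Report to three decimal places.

T̂ = ρX + (1 − ρ)μ
  = 0.813 × 51.1 + 0.187 × 95.4
  = 41.5443 + 17.8398
  = 59.38410
  ≈ 59.3841
X − T̂ = 51.1 − 59.3841 = -8.2841 → -8.284

-8.284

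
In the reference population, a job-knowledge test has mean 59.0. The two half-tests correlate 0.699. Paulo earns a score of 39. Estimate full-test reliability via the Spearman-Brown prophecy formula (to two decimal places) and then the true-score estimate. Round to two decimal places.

42.60

Spearman-Brown: ρ = 2r/(1 + r) = 2(0.699)/(1 + 0.699) = 1.3980/1.699 = 0.8228 → 0.82
Regress the observed score toward the mean by the unreliability: T̂ = 0.82·39 + 0.18·59.0 = 31.98 + 10.620 = 42.600.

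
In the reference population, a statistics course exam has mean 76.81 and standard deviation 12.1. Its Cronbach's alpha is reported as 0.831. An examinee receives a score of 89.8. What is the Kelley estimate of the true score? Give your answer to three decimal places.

T̂ = 0.831(89.8) + 0.169(76.81) = 74.6238 + 12.98089 = 87.6047 → 87.605

87.605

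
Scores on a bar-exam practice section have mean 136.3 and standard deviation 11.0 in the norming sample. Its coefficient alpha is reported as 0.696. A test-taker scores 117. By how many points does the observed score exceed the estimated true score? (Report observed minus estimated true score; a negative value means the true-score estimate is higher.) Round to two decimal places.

Regress the observed score toward the mean by the unreliability: T̂ = 0.696·117 + 0.304·136.3 = 81.432 + 41.4352 = 122.8672.
X − T̂ = 117 − 122.867 = -5.867 → -5.87

-5.87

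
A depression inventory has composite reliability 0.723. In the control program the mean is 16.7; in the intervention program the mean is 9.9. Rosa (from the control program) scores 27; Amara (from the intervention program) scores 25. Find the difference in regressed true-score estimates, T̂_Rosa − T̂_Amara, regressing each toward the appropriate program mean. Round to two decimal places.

3.33

T̂_Rosa = 0.723(27) + 0.277(16.7) = 24.1469
T̂_Amara = 0.723(25) + 0.277(9.9) = 20.8173
Difference = 24.1469 − 20.8173 = 3.3296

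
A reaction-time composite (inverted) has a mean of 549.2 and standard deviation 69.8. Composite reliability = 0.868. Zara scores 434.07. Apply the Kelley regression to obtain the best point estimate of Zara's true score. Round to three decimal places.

449.267

T̂ = ρX + (1 − ρ)μ
  = 0.868 × 434.07 + 0.132 × 549.2
  = 376.77276 + 72.4944
  = 449.2672
  ≈ 449.267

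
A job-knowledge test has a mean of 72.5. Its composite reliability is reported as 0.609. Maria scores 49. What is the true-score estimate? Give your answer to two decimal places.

58.19

T̂ = 0.609(49) + 0.391(72.5) = 29.841 + 28.3475 = 58.189 → 58.19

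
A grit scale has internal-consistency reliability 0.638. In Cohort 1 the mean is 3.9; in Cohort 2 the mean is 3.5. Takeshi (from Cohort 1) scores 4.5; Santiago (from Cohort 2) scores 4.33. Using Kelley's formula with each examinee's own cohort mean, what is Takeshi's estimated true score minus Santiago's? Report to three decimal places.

0.253

T̂_Takeshi = 0.638(4.5) + 0.362(3.9) = 4.28280
T̂_Santiago = 0.638(4.33) + 0.362(3.5) = 4.02954
Difference = 4.28280 − 4.02954 = 0.25326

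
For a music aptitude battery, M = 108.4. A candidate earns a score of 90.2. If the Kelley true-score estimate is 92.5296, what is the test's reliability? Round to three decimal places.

T̂ = ρX + (1 − ρ)μ  ⇒  T̂ − μ = ρ(X − μ)
ρ = (T̂ − μ)/(X − μ) = (92.5296 − 108.4) / (90.2 − 108.4) = -15.8704 / -18.2 = 0.87200

0.872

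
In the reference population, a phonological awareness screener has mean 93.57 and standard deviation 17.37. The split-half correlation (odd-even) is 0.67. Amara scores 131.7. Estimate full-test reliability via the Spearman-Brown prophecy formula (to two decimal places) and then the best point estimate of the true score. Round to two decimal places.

124.07

Spearman-Brown: ρ = 2r/(1 + r) = 2(0.67)/(1 + 0.67) = 1.340/1.67 = 0.8024 → 0.80
Weight the observed score by reliability and the mean by (1 − reliability): T̂ = 0.80·131.7 + 0.20·93.57 = 105.360 + 18.7140 = 124.074.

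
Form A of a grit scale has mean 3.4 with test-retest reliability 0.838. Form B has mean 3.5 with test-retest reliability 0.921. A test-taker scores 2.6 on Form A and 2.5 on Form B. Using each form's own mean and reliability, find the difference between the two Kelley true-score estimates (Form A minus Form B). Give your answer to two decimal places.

0.15

T̂_A = 0.838(2.6) + 0.162(3.4) = 2.7296
T̂_B = 0.921(2.5) + 0.079(3.5) = 2.5790
T̂_A − T̂_B = 0.1506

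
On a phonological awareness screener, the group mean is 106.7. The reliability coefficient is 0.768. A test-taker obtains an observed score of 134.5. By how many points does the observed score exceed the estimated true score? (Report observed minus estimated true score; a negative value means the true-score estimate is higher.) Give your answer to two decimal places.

6.45

T̂ = 0.768(134.5) + 0.232(106.7) = 103.2960 + 24.7544 = 128.0504 → 128.050
X − T̂ = 134.5 − 128.050 = 6.450 → 6.45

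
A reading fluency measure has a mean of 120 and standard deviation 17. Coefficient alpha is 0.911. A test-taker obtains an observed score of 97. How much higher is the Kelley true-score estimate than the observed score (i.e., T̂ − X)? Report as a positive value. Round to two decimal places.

Regress the observed score toward the mean by the unreliability: T̂ = 0.911·97 + 0.089·120 = 88.367 + 10.680 = 99.0470.
T̂ − X = 99.047 − 97 = 2.047 → 2.05

2.05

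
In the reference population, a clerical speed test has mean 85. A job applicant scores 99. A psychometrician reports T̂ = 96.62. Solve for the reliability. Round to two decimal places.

0.83

T̂ = ρX + (1 − ρ)μ  ⇒  T̂ − μ = ρ(X − μ)
ρ = (T̂ − μ)/(X − μ) = (96.62 − 85) / (99 − 85) = 11.62 / 14.0 = 0.8300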